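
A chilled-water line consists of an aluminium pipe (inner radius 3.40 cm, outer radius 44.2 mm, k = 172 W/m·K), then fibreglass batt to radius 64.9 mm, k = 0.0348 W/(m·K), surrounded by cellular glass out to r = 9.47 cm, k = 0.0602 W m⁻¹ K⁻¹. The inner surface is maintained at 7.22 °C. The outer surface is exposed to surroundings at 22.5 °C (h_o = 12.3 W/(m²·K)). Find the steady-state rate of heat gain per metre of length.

Q' = 5.28 W/m

Resistance network (inner→outer):
  R'_aluminium = ln(0.0442/0.0340)/(2πk) = 0.2624/(2π·172) = 2.428×10^-4 m·K/W
  R'_fibreglass batt = ln(0.0649/0.0442)/(2πk) = 0.3841/(2π·0.0348) = 1.757 m·K/W
  R'_cellular glass = ln(0.0947/0.0649)/(2πk) = 0.3779/(2π·0.0602) = 0.9990 m·K/W
  R'_conv,out = 1/(2πr h) = 1/(2π·0.0947·12.3) = 0.1366 m·K/W
ΣR = 2.428×10^-4 + 1.757 + 0.9990 + 0.1366 = 2.893 m·K/W
Q' = ΔT/ΣR = (7.22 °C − 22.5 °C)/2.893 = -5.28 W/m
(Negative Q' ⇒ heat flows inward; heat gain = 5.28 W/m.)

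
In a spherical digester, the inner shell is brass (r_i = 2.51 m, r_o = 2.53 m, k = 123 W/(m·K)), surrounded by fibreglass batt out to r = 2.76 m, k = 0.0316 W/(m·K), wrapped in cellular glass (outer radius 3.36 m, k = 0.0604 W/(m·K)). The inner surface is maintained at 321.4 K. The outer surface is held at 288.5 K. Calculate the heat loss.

Treat each layer as a resistance in series:
  R_brass = (1/2.51 − 1/2.53)/(4πk) = 0.003149/(4π·123) = 2.038×10^-6 K/W
  R_fibreglass batt = (1/2.53 − 1/2.76)/(4πk) = 0.03294/(4π·0.0316) = 0.08295 K/W
  R_cellular glass = (1/2.76 − 1/3.36)/(4πk) = 0.06470/(4π·0.0604) = 0.08524 K/W
ΣR = 2.038×10^-6 + 0.08295 + 0.08524 = 0.1682 K/W
Q = ΔT/ΣR = (321.4 K − 288.5 K)/0.1682 = 196 W

Q = 196 W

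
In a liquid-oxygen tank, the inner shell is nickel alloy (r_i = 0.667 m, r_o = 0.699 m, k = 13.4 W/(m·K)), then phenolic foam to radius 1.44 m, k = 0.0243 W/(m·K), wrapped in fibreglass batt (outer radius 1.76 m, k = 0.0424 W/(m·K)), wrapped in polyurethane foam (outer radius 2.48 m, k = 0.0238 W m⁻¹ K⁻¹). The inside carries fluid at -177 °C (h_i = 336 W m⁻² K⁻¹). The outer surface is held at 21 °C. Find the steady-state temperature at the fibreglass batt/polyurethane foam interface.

Treat each layer as a resistance in series:
  R_conv,in = 1/(4πr²h) = 1/(4π·0.667²·336) = 5.324×10^-4 K/W
  R_nickel alloy = (1/0.667 − 1/0.699)/(4πk) = 0.06864/(4π·13.4) = 4.076×10^-4 K/W
  R_phenolic foam = (1/0.699 − 1/1.44)/(4πk) = 0.7362/(4π·0.0243) = 2.411 K/W
  R_fibreglass batt = (1/1.44 − 1/1.76)/(4πk) = 0.1263/(4π·0.0424) = 0.2370 K/W
  R_polyurethane foam = (1/1.76 − 1/2.48)/(4πk) = 0.1650/(4π·0.0238) = 0.5515 K/W
ΣR = 5.324×10^-4 + 4.076×10^-4 + 2.411 + 0.2370 + 0.5515 = 3.200 K/W
Q = ΔT/ΣR = (-177 °C − 21 °C)/3.200 = -61.88 W
From the inner boundary to the fibreglass batt/polyurethane foam interface, ΣR_partial = 2.649 K/W.
T_interface = T_in − Q·ΣR_partial = -177 °C − (-61.88)(2.649) = -13.1 °C

T = -13.1 °C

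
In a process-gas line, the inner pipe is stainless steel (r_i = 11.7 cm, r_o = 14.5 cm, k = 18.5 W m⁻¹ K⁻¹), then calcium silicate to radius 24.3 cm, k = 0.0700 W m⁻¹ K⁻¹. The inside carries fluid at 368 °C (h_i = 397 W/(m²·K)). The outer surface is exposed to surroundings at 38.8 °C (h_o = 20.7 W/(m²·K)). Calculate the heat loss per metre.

Resistance network (inner→outer):
  R'_conv,in = 1/(2πr h) = 1/(2π·0.117·397) = 0.003426 m·K/W
  R'_stainless steel = ln(0.145/0.117)/(2πk) = 0.2146/(2π·18.5) = 0.001846 m·K/W
  R'_calcium silicate = ln(0.243/0.145)/(2πk) = 0.5163/(2π·0.0700) = 1.174 m·K/W
  R'_conv,out = 1/(2πr h) = 1/(2π·0.243·20.7) = 0.03164 m·K/W
ΣR = 0.003426 + 0.001846 + 1.174 + 0.03164 = 1.211 m·K/W
Q' = ΔT/ΣR = (368 °C − 38.8 °C)/1.211 = 272 W/m

Q' = 272 W/m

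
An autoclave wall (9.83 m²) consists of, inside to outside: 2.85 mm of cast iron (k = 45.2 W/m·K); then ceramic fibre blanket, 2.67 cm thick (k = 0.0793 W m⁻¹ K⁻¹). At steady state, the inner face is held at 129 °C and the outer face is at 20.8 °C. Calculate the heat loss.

Resistance network (inner→outer):
  R_cast iron = L/(kA) = 0.00285/(45.2·9.83) = 6.414×10^-6 K/W
  R_ceramic fibre blanket = L/(kA) = 0.0267/(0.0793·9.83) = 0.03425 K/W
ΣR = 6.414×10^-6 + 0.03425 = 0.03426 K/W
Q = ΔT/ΣR = (129 °C − 20.8 °C)/0.03426 = 3160 W

Q = 3.16 kW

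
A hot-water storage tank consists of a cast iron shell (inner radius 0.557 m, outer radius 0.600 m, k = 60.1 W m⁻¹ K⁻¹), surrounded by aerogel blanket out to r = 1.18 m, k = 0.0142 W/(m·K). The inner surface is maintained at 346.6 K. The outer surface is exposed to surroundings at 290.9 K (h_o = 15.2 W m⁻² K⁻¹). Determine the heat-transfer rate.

Q = 12.1 W

Treat each layer as a resistance in series:
  R_cast iron = (1/0.557 − 1/0.600)/(4πk) = 0.1287/(4π·60.1) = 1.704×10^-4 K/W
  R_aerogel blanket = (1/0.600 − 1/1.18)/(4πk) = 0.8192/(4π·0.0142) = 4.591 K/W
  R_conv,out = 1/(4πr²h) = 1/(4π·1.18²·15.2) = 0.003760 K/W
ΣR = 1.704×10^-4 + 4.591 + 0.003760 = 4.595 K/W
Q = ΔT/ΣR = (346.6 K − 290.9 K)/4.595 = 12.1 W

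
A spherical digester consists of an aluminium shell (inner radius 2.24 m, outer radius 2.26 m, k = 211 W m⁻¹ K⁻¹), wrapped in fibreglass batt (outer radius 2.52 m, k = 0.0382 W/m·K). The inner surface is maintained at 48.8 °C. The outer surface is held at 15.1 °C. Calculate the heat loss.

Q = 354 W

Series thermal resistances, inner to outer:
  R_aluminium = (1/2.24 − 1/2.26)/(4πk) = 0.003951/(4π·211) = 1.490×10^-6 K/W
  R_fibreglass batt = (1/2.26 − 1/2.52)/(4πk) = 0.04565/(4π·0.0382) = 0.09510 K/W
ΣR = 1.490×10^-6 + 0.09510 = 0.09510 K/W
Q = ΔT/ΣR = (48.8 °C − 15.1 °C)/0.09510 = 354 W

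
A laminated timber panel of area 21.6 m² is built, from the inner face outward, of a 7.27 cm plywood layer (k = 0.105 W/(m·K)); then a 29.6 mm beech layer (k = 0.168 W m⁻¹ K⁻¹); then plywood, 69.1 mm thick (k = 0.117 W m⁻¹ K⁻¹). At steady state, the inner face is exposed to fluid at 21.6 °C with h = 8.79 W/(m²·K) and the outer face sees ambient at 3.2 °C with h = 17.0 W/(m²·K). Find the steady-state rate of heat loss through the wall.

Series thermal resistances, inner to outer:
  R_conv,in = 1/(hA) = 1/(8.79·21.6) = 0.005267 K/W
  R_plywood = L/(kA) = 0.0727/(0.105·21.6) = 0.03205 K/W
  R_beech = L/(kA) = 0.0296/(0.168·21.6) = 0.008157 K/W
  R_plywood = L/(kA) = 0.0691/(0.117·21.6) = 0.02734 K/W
  R_conv,out = 1/(hA) = 1/(17.0·21.6) = 0.002723 K/W
ΣR = 0.005267 + 0.03205 + 0.008157 + 0.02734 + 0.002723 = 0.07554 K/W
Q = ΔT/ΣR = (21.6 °C − 3.2 °C)/0.07554 = 244 W

Q = 244 W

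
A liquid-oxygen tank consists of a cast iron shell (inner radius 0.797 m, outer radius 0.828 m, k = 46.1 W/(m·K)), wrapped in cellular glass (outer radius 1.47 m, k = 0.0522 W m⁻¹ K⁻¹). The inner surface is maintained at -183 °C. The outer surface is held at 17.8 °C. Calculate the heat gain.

Resistance network (inner→outer):
  R_cast iron = (1/0.797 − 1/0.828)/(4πk) = 0.04698/(4π·46.1) = 8.109×10^-5 K/W
  R_cellular glass = (1/0.828 − 1/1.47)/(4πk) = 0.5275/(4π·0.0522) = 0.8041 K/W
ΣR = 8.109×10^-5 + 0.8041 = 0.8042 K/W
Q = ΔT/ΣR = (-183 °C − 17.8 °C)/0.8042 = -250 W
(Negative Q ⇒ heat flows inward; heat gain = 250 W.)

Q = 250 W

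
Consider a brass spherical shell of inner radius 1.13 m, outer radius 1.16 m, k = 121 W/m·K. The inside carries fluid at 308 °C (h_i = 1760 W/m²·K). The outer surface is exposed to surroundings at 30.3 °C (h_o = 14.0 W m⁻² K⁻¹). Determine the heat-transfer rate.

Treat each layer as a resistance in series:
  R_conv,in = 1/(4πr²h) = 1/(4π·1.13²·1760) = 3.541×10^-5 K/W
  R_brass = (1/1.13 − 1/1.16)/(4πk) = 0.02289/(4π·121) = 1.505×10^-5 K/W
  R_conv,out = 1/(4πr²h) = 1/(4π·1.16²·14.0) = 0.004224 K/W
ΣR = 3.541×10^-5 + 1.505×10^-5 + 0.004224 = 0.004274 K/W
Q = ΔT/ΣR = (308 °C − 30.3 °C)/0.004274 = 65000 W

Q = 65.0 kW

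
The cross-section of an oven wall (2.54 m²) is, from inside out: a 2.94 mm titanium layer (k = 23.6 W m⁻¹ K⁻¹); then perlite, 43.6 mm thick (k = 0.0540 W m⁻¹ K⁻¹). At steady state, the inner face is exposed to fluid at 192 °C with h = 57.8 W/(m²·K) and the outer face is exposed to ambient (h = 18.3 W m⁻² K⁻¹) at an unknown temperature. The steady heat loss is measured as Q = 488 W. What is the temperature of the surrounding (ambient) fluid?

T_out = 23.0 °C

Series resistances:
  R_conv,in = 1/(hA) = 1/(57.8·2.54) = 0.006811 K/W
  R_titanium = L/(kA) = 0.00294/(23.6·2.54) = 4.905×10^-5 K/W
  R_perlite = L/(kA) = 0.0436/(0.0540·2.54) = 0.3179 K/W
  R_conv,out = 1/(hA) = 1/(18.3·2.54) = 0.02151 K/W
ΣR = 0.3463 K/W
ΔT = Q·ΣR = 488 × 0.3463 = 169.0 K
Heat flows outward, so T_out = T_in − ΔT = 192 − 169.0 = 23.0 °C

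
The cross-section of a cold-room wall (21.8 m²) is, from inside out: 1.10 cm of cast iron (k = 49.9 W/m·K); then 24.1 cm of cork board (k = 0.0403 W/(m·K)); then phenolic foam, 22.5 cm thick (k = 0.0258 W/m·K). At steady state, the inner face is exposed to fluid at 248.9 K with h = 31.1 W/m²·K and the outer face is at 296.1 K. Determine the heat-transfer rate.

Series thermal resistances, inner to outer:
  R_conv,in = 1/(hA) = 1/(31.1·21.8) = 0.001475 K/W
  R_cast iron = L/(kA) = 0.0110/(49.9·21.8) = 1.011×10^-5 K/W
  R_cork board = L/(kA) = 0.241/(0.0403·21.8) = 0.2743 K/W
  R_phenolic foam = L/(kA) = 0.225/(0.0258·21.8) = 0.4000 K/W
ΣR = 0.001475 + 1.011×10^-5 + 0.2743 + 0.4000 = 0.6758 K/W
Q = ΔT/ΣR = (248.9 K − 296.1 K)/0.6758 = -69.8 W
(Negative Q ⇒ heat flows inward; heat gain = 69.8 W.)

Q = 69.8 W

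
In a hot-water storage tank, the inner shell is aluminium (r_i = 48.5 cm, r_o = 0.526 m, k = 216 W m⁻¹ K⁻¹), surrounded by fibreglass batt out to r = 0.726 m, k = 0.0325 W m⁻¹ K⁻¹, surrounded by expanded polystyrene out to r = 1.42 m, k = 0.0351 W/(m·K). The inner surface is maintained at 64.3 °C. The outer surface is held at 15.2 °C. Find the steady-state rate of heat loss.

Resistance network (inner→outer):
  R_aluminium = (1/0.485 − 1/0.526)/(4πk) = 0.1607/(4π·216) = 5.921×10^-5 K/W
  R_fibreglass batt = (1/0.526 − 1/0.726)/(4πk) = 0.5237/(4π·0.0325) = 1.282 K/W
  R_expanded polystyrene = (1/0.726 − 1/1.42)/(4πk) = 0.6732/(4π·0.0351) = 1.526 K/W
ΣR = 5.921×10^-5 + 1.282 + 1.526 = 2.808 K/W
Q = ΔT/ΣR = (64.3 °C − 15.2 °C)/2.808 = 17.5 W

Q = 17.5 W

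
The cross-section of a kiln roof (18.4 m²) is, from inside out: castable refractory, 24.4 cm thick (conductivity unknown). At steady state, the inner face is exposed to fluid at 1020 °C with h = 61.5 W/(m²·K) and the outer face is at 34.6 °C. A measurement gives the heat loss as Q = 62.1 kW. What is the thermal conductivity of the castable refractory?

ΣR = ΔT/Q = |1020 − 34.6|/62100 = 0.01587 K/W
Known resistances:
  R_conv,in = 1/(hA) = 1/(61.5·18.4) = 8.837×10^-4 K/W
R_castable refractory = ΣR − ΣR_known = 0.01587 − 8.837×10^-4 = 0.01499 K/W
L/(kA) = 0.01499 ⇒ k = 0.244/(0.01499·18.4) = 0.885 W/m·K

k = 0.885 W/m·K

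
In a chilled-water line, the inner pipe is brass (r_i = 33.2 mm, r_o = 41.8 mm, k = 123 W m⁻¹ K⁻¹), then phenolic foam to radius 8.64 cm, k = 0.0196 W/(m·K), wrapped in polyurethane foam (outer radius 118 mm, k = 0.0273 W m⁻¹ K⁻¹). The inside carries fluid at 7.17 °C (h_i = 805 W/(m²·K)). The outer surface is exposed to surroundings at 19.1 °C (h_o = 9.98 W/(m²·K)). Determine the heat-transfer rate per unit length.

Resistance network (inner→outer):
  R'_conv,in = 1/(2πr h) = 1/(2π·0.0332·805) = 0.005955 m·K/W
  R'_brass = ln(0.0418/0.0332)/(2πk) = 0.2303/(2π·123) = 2.981×10^-4 m·K/W
  R'_phenolic foam = ln(0.0864/0.0418)/(2πk) = 0.7261/(2π·0.0196) = 5.896 m·K/W
  R'_polyurethane foam = ln(0.118/0.0864)/(2πk) = 0.3117/(2π·0.0273) = 1.817 m·K/W
  R'_conv,out = 1/(2πr h) = 1/(2π·0.118·9.98) = 0.1351 m·K/W
ΣR = 0.005955 + 2.981×10^-4 + 5.896 + 1.817 + 0.1351 = 7.854 m·K/W
Q' = ΔT/ΣR = (7.17 °C − 19.1 °C)/7.854 = -1.52 W/m
(Negative Q' ⇒ heat flows inward; heat gain = 1.52 W/m.)

Q' = 1.52 W/m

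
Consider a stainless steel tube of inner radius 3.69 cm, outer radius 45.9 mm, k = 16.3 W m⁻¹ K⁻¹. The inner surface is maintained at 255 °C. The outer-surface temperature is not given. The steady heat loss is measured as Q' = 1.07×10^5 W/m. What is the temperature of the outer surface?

Sum the resistances:
  R'_stainless steel = ln(0.0459/0.0369)/(2πk) = 0.2183/(2π·16.3) = 0.002131 m·K/W
ΣR = 0.002131 m·K/W
ΔT = Q'·ΣR = 1.07×10^5 × 0.002131 = 228.0 K
Heat flows outward, so T_out = T_in − ΔT = 255 − 228.0 = 27.0 °C

T_out = 27.0 °C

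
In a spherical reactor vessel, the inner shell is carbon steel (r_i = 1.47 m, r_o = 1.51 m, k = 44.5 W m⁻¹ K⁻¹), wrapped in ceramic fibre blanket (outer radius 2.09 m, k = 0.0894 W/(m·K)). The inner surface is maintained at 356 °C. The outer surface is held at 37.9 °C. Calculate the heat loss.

Treat each layer as a resistance in series:
  R_carbon steel = (1/1.47 − 1/1.51)/(4πk) = 0.01802/(4π·44.5) = 3.223×10^-5 K/W
  R_ceramic fibre blanket = (1/1.51 − 1/2.09)/(4πk) = 0.1838/(4π·0.0894) = 0.1636 K/W
ΣR = 3.223×10^-5 + 0.1636 = 0.1636 K/W
Q = ΔT/ΣR = (356 °C − 37.9 °C)/0.1636 = 1940 W

Q = 1940 W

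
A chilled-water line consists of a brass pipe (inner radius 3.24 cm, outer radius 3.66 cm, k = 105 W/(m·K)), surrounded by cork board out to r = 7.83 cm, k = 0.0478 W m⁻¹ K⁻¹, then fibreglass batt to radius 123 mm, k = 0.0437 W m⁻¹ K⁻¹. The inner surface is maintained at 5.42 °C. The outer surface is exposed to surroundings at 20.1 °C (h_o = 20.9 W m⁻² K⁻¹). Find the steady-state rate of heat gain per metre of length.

Treat each layer as a resistance in series:
  R'_brass = ln(0.0366/0.0324)/(2πk) = 0.1219/(2π·105) = 1.848×10^-4 m·K/W
  R'_cork board = ln(0.0783/0.0366)/(2πk) = 0.7605/(2π·0.0478) = 2.532 m·K/W
  R'_fibreglass batt = ln(0.123/0.0783)/(2πk) = 0.4516/(2π·0.0437) = 1.645 m·K/W
  R'_conv,out = 1/(2πr h) = 1/(2π·0.123·20.9) = 0.06191 m·K/W
ΣR = 1.848×10^-4 + 2.532 + 1.645 + 0.06191 = 4.239 m·K/W
Q' = ΔT/ΣR = (5.42 °C − 20.1 °C)/4.239 = -3.46 W/m
(Negative Q' ⇒ heat flows inward; heat gain = 3.46 W/m.)

Q' = 3.46 W/m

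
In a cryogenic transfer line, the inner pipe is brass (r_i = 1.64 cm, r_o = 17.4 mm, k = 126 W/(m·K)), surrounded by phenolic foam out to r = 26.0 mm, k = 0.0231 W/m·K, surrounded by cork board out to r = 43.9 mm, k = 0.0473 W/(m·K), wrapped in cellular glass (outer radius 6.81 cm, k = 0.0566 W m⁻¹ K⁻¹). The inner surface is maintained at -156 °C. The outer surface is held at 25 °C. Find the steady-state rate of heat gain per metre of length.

Treat each layer as a resistance in series:
  R'_brass = ln(0.0174/0.0164)/(2πk) = 0.05919/(2π·126) = 7.476×10^-5 m·K/W
  R'_phenolic foam = ln(0.0260/0.0174)/(2πk) = 0.4016/(2π·0.0231) = 2.767 m·K/W
  R'_cork board = ln(0.0439/0.0260)/(2πk) = 0.5238/(2π·0.0473) = 1.763 m·K/W
  R'_cellular glass = ln(0.0681/0.0439)/(2πk) = 0.4391/(2π·0.0566) = 1.235 m·K/W
ΣR = 7.476×10^-5 + 2.767 + 1.763 + 1.235 = 5.765 m·K/W
Q' = ΔT/ΣR = (-156 °C − 25 °C)/5.765 = -31.4 W/m
(Negative Q' ⇒ heat flows inward; heat gain = 31.4 W/m.)

Q' = 31.4 W/m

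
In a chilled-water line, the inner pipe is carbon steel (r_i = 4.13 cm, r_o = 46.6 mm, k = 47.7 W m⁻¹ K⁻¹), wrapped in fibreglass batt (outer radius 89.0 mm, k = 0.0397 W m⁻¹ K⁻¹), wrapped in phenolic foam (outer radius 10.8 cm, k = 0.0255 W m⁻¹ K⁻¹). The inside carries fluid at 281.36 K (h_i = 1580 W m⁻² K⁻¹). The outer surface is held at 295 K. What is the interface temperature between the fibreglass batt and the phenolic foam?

Resistance network (inner→outer):
  R'_conv,in = 1/(2πr h) = 1/(2π·0.0413·1580) = 0.002439 m·K/W
  R'_carbon steel = ln(0.0466/0.0413)/(2πk) = 0.1207/(2π·47.7) = 4.029×10^-4 m·K/W
  R'_fibreglass batt = ln(0.0890/0.0466)/(2πk) = 0.6470/(2π·0.0397) = 2.594 m·K/W
  R'_phenolic foam = ln(0.108/0.0890)/(2πk) = 0.1935/(2π·0.0255) = 1.208 m·K/W
ΣR = 0.002439 + 4.029×10^-4 + 2.594 + 1.208 = 3.805 m·K/W
Q' = ΔT/ΣR = (281.36 K − 295 K)/3.805 = -3.585 W/m
From the inner boundary to the fibreglass batt/phenolic foam interface, ΣR_partial = 2.597 m·K/W.
T_interface = T_in − Q'·ΣR_partial = 281.36 K − (-3.585)(2.597) = 290.7 K

T = 290.7 K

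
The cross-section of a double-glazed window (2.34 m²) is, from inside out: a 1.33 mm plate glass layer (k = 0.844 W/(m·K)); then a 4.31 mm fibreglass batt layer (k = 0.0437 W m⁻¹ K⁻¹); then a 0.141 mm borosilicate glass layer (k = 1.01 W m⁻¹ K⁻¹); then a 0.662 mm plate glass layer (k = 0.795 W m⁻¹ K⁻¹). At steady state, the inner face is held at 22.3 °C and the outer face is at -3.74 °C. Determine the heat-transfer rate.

Q = 602 W

Treat each layer as a resistance in series:
  R_plate glass = L/(kA) = 0.00133/(0.844·2.34) = 6.734×10^-4 K/W
  R_fibreglass batt = L/(kA) = 0.00431/(0.0437·2.34) = 0.04215 K/W
  R_borosilicate glass = L/(kA) = 1.41×10^-4/(1.01·2.34) = 5.966×10^-5 K/W
  R_plate glass = L/(kA) = 6.62×10^-4/(0.795·2.34) = 3.559×10^-4 K/W
ΣR = 6.734×10^-4 + 0.04215 + 5.966×10^-5 + 3.559×10^-4 = 0.04324 K/W
Q = ΔT/ΣR = (22.3 °C − -3.74 °C)/0.04324 = 602 W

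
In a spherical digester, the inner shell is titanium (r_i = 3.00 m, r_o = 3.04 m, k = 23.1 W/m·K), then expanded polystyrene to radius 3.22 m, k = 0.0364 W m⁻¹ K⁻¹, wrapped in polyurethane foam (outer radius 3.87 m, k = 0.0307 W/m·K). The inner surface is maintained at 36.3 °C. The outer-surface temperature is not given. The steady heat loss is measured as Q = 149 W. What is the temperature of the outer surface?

T_out = 10.2 °C

Series resistances:
  R_titanium = (1/3.00 − 1/3.04)/(4πk) = 0.004386/(4π·23.1) = 1.511×10^-5 K/W
  R_expanded polystyrene = (1/3.04 − 1/3.22)/(4πk) = 0.01839/(4π·0.0364) = 0.04020 K/W
  R_polyurethane foam = (1/3.22 − 1/3.87)/(4πk) = 0.05216/(4π·0.0307) = 0.1352 K/W
ΣR = 0.1754 K/W
ΔT = Q·ΣR = 149 × 0.1754 = 26.13 K
Heat flows outward, so T_out = T_in − ΔT = 36.3 − 26.13 = 10.2 °C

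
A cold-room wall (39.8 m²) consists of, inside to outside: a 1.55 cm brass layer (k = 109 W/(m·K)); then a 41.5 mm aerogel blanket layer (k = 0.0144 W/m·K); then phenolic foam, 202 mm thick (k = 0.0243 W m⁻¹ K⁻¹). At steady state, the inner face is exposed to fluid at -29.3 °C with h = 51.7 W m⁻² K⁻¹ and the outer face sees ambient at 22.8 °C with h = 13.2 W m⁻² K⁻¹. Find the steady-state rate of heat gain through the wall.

Q = 184 W

Series thermal resistances, inner to outer:
  R_conv,in = 1/(hA) = 1/(51.7·39.8) = 4.860×10^-4 K/W
  R_brass = L/(kA) = 0.0155/(109·39.8) = 3.573×10^-6 K/W
  R_aerogel blanket = L/(kA) = 0.0415/(0.0144·39.8) = 0.07241 K/W
  R_phenolic foam = L/(kA) = 0.202/(0.0243·39.8) = 0.2089 K/W
  R_conv,out = 1/(hA) = 1/(13.2·39.8) = 0.001903 K/W
ΣR = 4.860×10^-4 + 3.573×10^-6 + 0.07241 + 0.2089 + 0.001903 = 0.2837 K/W
Q = ΔT/ΣR = (-29.3 °C − 22.8 °C)/0.2837 = -184 W
(Negative Q ⇒ heat flows inward; heat gain = 184 W.)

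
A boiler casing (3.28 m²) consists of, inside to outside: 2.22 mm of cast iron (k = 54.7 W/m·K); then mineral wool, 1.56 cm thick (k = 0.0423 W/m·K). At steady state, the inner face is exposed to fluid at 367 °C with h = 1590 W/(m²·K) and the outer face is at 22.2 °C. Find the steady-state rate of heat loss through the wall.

Q = 3.06 kW

Series thermal resistances, inner to outer:
  R_conv,in = 1/(hA) = 1/(1590·3.28) = 1.917×10^-4 K/W
  R_cast iron = L/(kA) = 0.00222/(54.7·3.28) = 1.237×10^-5 K/W
  R_mineral wool = L/(kA) = 0.0156/(0.0423·3.28) = 0.1124 K/W
ΣR = 1.917×10^-4 + 1.237×10^-5 + 0.1124 = 0.1126 K/W
Q = ΔT/ΣR = (367 °C − 22.2 °C)/0.1126 = 3060 W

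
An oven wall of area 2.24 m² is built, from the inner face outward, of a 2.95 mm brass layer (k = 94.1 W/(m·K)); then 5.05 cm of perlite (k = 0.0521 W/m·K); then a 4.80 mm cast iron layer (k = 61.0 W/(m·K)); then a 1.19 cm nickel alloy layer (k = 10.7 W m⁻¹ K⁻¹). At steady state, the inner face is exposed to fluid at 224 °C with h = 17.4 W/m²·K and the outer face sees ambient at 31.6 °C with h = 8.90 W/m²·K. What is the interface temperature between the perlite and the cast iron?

T = 50.8 °C

Resistance network (inner→outer):
  R_conv,in = 1/(hA) = 1/(17.4·2.24) = 0.02566 K/W
  R_brass = L/(kA) = 0.00295/(94.1·2.24) = 1.400×10^-5 K/W
  R_perlite = L/(kA) = 0.0505/(0.0521·2.24) = 0.4327 K/W
  R_cast iron = L/(kA) = 0.00480/(61.0·2.24) = 3.513×10^-5 K/W
  R_nickel alloy = L/(kA) = 0.0119/(10.7·2.24) = 4.965×10^-4 K/W
  R_conv,out = 1/(hA) = 1/(8.90·2.24) = 0.05016 K/W
ΣR = 0.02566 + 1.400×10^-5 + 0.4327 + 3.513×10^-5 + 4.965×10^-4 + 0.05016 = 0.5091 K/W
Q = ΔT/ΣR = (224 °C − 31.6 °C)/0.5091 = 377.9 W
From the inner boundary to the perlite/cast iron interface, ΣR_partial = 0.4584 K/W.
T_interface = T_in − Q·ΣR_partial = 224 °C − (377.9)(0.4584) = 50.8 °C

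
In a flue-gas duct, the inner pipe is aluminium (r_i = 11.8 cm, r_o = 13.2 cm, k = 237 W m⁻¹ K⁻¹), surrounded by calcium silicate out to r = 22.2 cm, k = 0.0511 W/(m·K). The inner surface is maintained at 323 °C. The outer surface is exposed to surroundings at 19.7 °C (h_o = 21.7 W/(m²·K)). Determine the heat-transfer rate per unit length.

Q' = 184 W/m

Resistance network (inner→outer):
  R'_aluminium = ln(0.132/0.118)/(2πk) = 0.1121/(2π·237) = 7.529×10^-5 m·K/W
  R'_calcium silicate = ln(0.222/0.132)/(2πk) = 0.5199/(2π·0.0511) = 1.619 m·K/W
  R'_conv,out = 1/(2πr h) = 1/(2π·0.222·21.7) = 0.03304 m·K/W
ΣR = 7.529×10^-5 + 1.619 + 0.03304 = 1.652 m·K/W
Q' = ΔT/ΣR = (323 °C − 19.7 °C)/1.652 = 184 W/m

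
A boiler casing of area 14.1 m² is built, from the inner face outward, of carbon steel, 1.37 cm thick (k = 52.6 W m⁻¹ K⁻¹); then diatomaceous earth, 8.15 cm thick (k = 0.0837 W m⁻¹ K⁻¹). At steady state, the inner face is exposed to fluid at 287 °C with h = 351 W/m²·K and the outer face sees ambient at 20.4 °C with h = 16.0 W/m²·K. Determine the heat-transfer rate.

Treat each layer as a resistance in series:
  R_conv,in = 1/(hA) = 1/(351·14.1) = 2.021×10^-4 K/W
  R_carbon steel = L/(kA) = 0.0137/(52.6·14.1) = 1.847×10^-5 K/W
  R_diatomaceous earth = L/(kA) = 0.0815/(0.0837·14.1) = 0.06906 K/W
  R_conv,out = 1/(hA) = 1/(16.0·14.1) = 0.004433 K/W
ΣR = 2.021×10^-4 + 1.847×10^-5 + 0.06906 + 0.004433 = 0.07371 K/W
Q = ΔT/ΣR = (287 °C − 20.4 °C)/0.07371 = 3620 W

Q = 3620 W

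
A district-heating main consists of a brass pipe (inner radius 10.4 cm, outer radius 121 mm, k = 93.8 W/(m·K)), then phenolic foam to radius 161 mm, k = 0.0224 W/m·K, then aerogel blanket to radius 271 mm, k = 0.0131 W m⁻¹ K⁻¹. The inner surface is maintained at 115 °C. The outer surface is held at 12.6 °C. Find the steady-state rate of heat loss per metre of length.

Q' = 12.3 W/m

Series thermal resistances, inner to outer:
  R'_brass = ln(0.121/0.104)/(2πk) = 0.1514/(2π·93.8) = 2.569×10^-4 m·K/W
  R'_phenolic foam = ln(0.161/0.121)/(2πk) = 0.2856/(2π·0.0224) = 2.029 m·K/W
  R'_aerogel blanket = ln(0.271/0.161)/(2πk) = 0.5207/(2π·0.0131) = 6.326 m·K/W
ΣR = 2.569×10^-4 + 2.029 + 6.326 = 8.355 m·K/W
Q' = ΔT/ΣR = (115 °C − 12.6 °C)/8.355 = 12.3 W/m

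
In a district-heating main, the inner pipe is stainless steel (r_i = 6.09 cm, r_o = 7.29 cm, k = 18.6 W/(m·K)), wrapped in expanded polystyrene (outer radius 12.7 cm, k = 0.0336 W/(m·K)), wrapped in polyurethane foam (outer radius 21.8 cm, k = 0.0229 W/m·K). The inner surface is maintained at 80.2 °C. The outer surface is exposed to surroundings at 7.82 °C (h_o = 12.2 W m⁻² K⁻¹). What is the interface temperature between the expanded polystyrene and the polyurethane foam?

T = 50.7 °C

Series thermal resistances, inner to outer:
  R'_stainless steel = ln(0.0729/0.0609)/(2πk) = 0.1799/(2π·18.6) = 0.001539 m·K/W
  R'_expanded polystyrene = ln(0.127/0.0729)/(2πk) = 0.5551/(2π·0.0336) = 2.629 m·K/W
  R'_polyurethane foam = ln(0.218/0.127)/(2πk) = 0.5403/(2π·0.0229) = 3.755 m·K/W
  R'_conv,out = 1/(2πr h) = 1/(2π·0.218·12.2) = 0.05984 m·K/W
ΣR = 0.001539 + 2.629 + 3.755 + 0.05984 = 6.445 m·K/W
Q' = ΔT/ΣR = (80.2 °C − 7.82 °C)/6.445 = 11.23 W/m
From the inner boundary to the expanded polystyrene/polyurethane foam interface, ΣR_partial = 2.631 m·K/W.
T_interface = T_in − Q'·ΣR_partial = 80.2 °C − (11.23)(2.631) = 50.7 °C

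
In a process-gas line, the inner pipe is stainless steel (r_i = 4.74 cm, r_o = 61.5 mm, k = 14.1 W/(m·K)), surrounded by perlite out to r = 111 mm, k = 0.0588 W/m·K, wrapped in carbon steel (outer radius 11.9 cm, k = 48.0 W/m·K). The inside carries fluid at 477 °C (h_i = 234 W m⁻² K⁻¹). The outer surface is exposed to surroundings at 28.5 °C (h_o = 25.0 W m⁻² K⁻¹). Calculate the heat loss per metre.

Q' = 269 W/m

Treat each layer as a resistance in series:
  R'_conv,in = 1/(2πr h) = 1/(2π·0.0474·234) = 0.01435 m·K/W
  R'_stainless steel = ln(0.0615/0.0474)/(2πk) = 0.2604/(2π·14.1) = 0.002939 m·K/W
  R'_perlite = ln(0.111/0.0615)/(2πk) = 0.5905/(2π·0.0588) = 1.598 m·K/W
  R'_carbon steel = ln(0.119/0.111)/(2πk) = 0.06959/(2π·48.0) = 2.308×10^-4 m·K/W
  R'_conv,out = 1/(2πr h) = 1/(2π·0.119·25.0) = 0.05350 m·K/W
ΣR = 0.01435 + 0.002939 + 1.598 + 2.308×10^-4 + 0.05350 = 1.669 m·K/W
Q' = ΔT/ΣR = (477 °C − 28.5 °C)/1.669 = 269 W/m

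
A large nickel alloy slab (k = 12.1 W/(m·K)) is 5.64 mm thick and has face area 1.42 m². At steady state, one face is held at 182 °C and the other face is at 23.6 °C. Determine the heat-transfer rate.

Q = 483 kW

Q = kA·ΔT/L = 12.1 × 1.42 × |182 °C − 23.6 °C| / 0.00564 = 4.83×10^5 W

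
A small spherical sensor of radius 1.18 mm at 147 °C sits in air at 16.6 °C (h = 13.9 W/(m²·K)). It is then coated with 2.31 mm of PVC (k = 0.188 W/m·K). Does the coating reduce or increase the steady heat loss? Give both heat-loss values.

Critical radius for a sphere: r_cr = 2k/h = 0.0271 m = 2.71 cm.
Outer radius after coating: r₂ = 0.00118 + 0.00231 = 0.00349 m.
Since r₁ < r_cr and r₂ ≤ r_cr, the coating moves toward the maximum at r_cr — heat loss rises.
Bare: R = 1/(4πr₁²h) = 4112 K/W; Q = 130.4/4112 = 0.0317 W.
Coated: R = R_cond + R_conv = 707.5 K/W; Q = 130.4/707.5 = 0.184 W.

increases: 0.0317 → 0.184 W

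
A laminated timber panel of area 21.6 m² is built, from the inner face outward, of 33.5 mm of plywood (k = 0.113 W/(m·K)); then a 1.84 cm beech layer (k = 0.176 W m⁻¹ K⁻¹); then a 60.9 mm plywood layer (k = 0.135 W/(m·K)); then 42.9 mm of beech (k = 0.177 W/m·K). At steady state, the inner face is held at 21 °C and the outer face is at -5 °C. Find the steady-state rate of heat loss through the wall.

Q = 513 W

Treat each layer as a resistance in series:
  R_plywood = L/(kA) = 0.0335/(0.113·21.6) = 0.01373 K/W
  R_beech = L/(kA) = 0.0184/(0.176·21.6) = 0.004840 K/W
  R_plywood = L/(kA) = 0.0609/(0.135·21.6) = 0.02088 K/W
  R_beech = L/(kA) = 0.0429/(0.177·21.6) = 0.01122 K/W
ΣR = 0.01373 + 0.004840 + 0.02088 + 0.01122 = 0.05067 K/W
Q = ΔT/ΣR = (21 °C − -5 °C)/0.05067 = 513 W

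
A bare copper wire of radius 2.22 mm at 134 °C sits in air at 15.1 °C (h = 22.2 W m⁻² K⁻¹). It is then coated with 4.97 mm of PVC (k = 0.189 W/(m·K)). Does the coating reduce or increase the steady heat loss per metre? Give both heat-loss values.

increases: 36.8 → 59.8 W/m

Critical radius for a cylinder: r_cr = k/h = 0.00851 m = 0.851 cm.
Outer radius after coating: r₂ = 0.00222 + 0.00497 = 0.00719 m.
Since r₁ < r_cr and r₂ ≤ r_cr, the coating moves toward the maximum at r_cr — heat loss rises.
Bare: R = 1/(2πr₁h) = 3.229 m·K/W; Q = 118.9/3.229 = 36.8 W/m.
Coated: R = R_cond + R_conv = 1.987 m·K/W; Q = 118.9/1.987 = 59.8 W/m.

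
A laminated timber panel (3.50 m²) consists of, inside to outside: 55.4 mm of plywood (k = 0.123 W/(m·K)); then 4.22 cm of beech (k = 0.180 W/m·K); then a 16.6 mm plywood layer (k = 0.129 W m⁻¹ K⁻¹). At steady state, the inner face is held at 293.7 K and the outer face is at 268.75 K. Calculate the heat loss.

Series thermal resistances, inner to outer:
  R_plywood = L/(kA) = 0.0554/(0.123·3.50) = 0.1287 K/W
  R_beech = L/(kA) = 0.0422/(0.180·3.50) = 0.06698 K/W
  R_plywood = L/(kA) = 0.0166/(0.129·3.50) = 0.03677 K/W
ΣR = 0.1287 + 0.06698 + 0.03677 = 0.2324 K/W
Q = ΔT/ΣR = (293.7 K − 268.75 K)/0.2324 = 107 W

Q = 107 W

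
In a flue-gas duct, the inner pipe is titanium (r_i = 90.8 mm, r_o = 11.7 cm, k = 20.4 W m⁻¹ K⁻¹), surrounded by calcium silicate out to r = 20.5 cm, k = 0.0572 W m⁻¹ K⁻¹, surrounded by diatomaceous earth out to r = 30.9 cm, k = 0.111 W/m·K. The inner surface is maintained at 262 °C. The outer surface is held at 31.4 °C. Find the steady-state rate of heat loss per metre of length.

Treat each layer as a resistance in series:
  R'_titanium = ln(0.117/0.0908)/(2πk) = 0.2535/(2π·20.4) = 0.001978 m·K/W
  R'_calcium silicate = ln(0.205/0.117)/(2πk) = 0.5608/(2π·0.0572) = 1.560 m·K/W
  R'_diatomaceous earth = ln(0.309/0.205)/(2πk) = 0.4103/(2π·0.111) = 0.5883 m·K/W
ΣR = 0.001978 + 1.560 + 0.5883 = 2.150 m·K/W
Q' = ΔT/ΣR = (262 °C − 31.4 °C)/2.150 = 107 W/m

Q' = 107 W/m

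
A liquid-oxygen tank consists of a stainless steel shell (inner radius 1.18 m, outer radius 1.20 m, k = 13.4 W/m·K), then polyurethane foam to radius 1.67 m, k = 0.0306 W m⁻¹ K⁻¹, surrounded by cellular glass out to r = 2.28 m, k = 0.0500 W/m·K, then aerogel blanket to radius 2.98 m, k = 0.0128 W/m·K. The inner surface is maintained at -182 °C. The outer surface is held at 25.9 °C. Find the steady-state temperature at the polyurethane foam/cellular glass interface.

T = -97.8 °C

Resistance network (inner→outer):
  R_stainless steel = (1/1.18 − 1/1.20)/(4πk) = 0.01412/(4π·13.4) = 8.388×10^-5 K/W
  R_polyurethane foam = (1/1.20 − 1/1.67)/(4πk) = 0.2345/(4π·0.0306) = 0.6099 K/W
  R_cellular glass = (1/1.67 − 1/2.28)/(4πk) = 0.1602/(4π·0.0500) = 0.2550 K/W
  R_aerogel blanket = (1/2.28 − 1/2.98)/(4πk) = 0.1030/(4π·0.0128) = 0.6405 K/W
ΣR = 8.388×10^-5 + 0.6099 + 0.2550 + 0.6405 = 1.505 K/W
Q = ΔT/ΣR = (-182 °C − 25.9 °C)/1.505 = -138.1 W
From the inner boundary to the polyurethane foam/cellular glass interface, ΣR_partial = 0.6100 K/W.
T_interface = T_in − Q·ΣR_partial = -182 °C − (-138.1)(0.6100) = -97.8 °C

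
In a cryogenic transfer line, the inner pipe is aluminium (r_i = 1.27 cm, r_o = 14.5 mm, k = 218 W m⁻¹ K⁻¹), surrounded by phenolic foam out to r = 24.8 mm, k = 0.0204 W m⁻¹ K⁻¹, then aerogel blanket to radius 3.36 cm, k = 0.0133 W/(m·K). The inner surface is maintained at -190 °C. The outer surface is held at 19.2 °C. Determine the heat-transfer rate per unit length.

Resistance network (inner→outer):
  R'_aluminium = ln(0.0145/0.0127)/(2πk) = 0.1325/(2π·218) = 9.677×10^-5 m·K/W
  R'_phenolic foam = ln(0.0248/0.0145)/(2πk) = 0.5367/(2π·0.0204) = 4.187 m·K/W
  R'_aerogel blanket = ln(0.0336/0.0248)/(2πk) = 0.3037/(2π·0.0133) = 3.634 m·K/W
ΣR = 9.677×10^-5 + 4.187 + 3.634 = 7.821 m·K/W
Q' = ΔT/ΣR = (-190 °C − 19.2 °C)/7.821 = -26.7 W/m
(Negative Q' ⇒ heat flows inward; heat gain = 26.7 W/m.)

Q' = 26.7 W/m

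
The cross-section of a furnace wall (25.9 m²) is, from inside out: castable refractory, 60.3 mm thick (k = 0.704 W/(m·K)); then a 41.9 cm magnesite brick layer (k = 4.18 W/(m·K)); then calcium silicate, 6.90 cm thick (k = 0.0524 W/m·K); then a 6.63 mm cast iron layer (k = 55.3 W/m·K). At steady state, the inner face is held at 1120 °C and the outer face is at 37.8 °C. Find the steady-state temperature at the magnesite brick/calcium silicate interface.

T = 986 °C

Treat each layer as a resistance in series:
  R_castable refractory = L/(kA) = 0.0603/(0.704·25.9) = 0.003307 K/W
  R_magnesite brick = L/(kA) = 0.419/(4.18·25.9) = 0.003870 K/W
  R_calcium silicate = L/(kA) = 0.0690/(0.0524·25.9) = 0.05084 K/W
  R_cast iron = L/(kA) = 0.00663/(55.3·25.9) = 4.629×10^-6 K/W
ΣR = 0.003307 + 0.003870 + 0.05084 + 4.629×10^-6 = 0.05802 K/W
Q = ΔT/ΣR = (1120 °C − 37.8 °C)/0.05802 = 18650 W
From the inner boundary to the magnesite brick/calcium silicate interface, ΣR_partial = 0.007177 K/W.
T_interface = T_in − Q·ΣR_partial = 1120 °C − (18650)(0.007177) = 986 °C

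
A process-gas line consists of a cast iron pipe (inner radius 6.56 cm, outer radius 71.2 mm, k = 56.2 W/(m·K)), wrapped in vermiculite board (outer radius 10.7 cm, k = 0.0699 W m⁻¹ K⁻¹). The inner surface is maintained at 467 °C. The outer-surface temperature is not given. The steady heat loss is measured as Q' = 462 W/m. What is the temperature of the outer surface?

Sum the resistances:
  R'_cast iron = ln(0.0712/0.0656)/(2πk) = 0.08192/(2π·56.2) = 2.320×10^-4 m·K/W
  R'_vermiculite board = ln(0.107/0.0712)/(2πk) = 0.4073/(2π·0.0699) = 0.9275 m·K/W
ΣR = 0.9277 m·K/W
ΔT = Q'·ΣR = 462 × 0.9277 = 428.6 K
Heat flows outward, so T_out = T_in − ΔT = 467 − 428.6 = 38.4 °C

T_out = 38.4 °C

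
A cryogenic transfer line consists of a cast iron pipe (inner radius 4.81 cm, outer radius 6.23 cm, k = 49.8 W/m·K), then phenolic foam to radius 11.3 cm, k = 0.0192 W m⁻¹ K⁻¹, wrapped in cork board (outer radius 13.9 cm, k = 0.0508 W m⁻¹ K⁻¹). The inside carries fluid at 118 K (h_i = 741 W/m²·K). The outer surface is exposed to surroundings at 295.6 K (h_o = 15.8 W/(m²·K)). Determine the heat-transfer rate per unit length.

Q' = 31.4 W/m

Series thermal resistances, inner to outer:
  R'_conv,in = 1/(2πr h) = 1/(2π·0.0481·741) = 0.004465 m·K/W
  R'_cast iron = ln(0.0623/0.0481)/(2πk) = 0.2587/(2π·49.8) = 8.267×10^-4 m·K/W
  R'_phenolic foam = ln(0.113/0.0623)/(2πk) = 0.5954/(2π·0.0192) = 4.936 m·K/W
  R'_cork board = ln(0.139/0.113)/(2πk) = 0.2071/(2π·0.0508) = 0.6488 m·K/W
  R'_conv,out = 1/(2πr h) = 1/(2π·0.139·15.8) = 0.07247 m·K/W
ΣR = 0.004465 + 8.267×10^-4 + 4.936 + 0.6488 + 0.07247 = 5.663 m·K/W
Q' = ΔT/ΣR = (118 K − 295.6 K)/5.663 = -31.4 W/m
(Negative Q' ⇒ heat flows inward; heat gain = 31.4 W/m.)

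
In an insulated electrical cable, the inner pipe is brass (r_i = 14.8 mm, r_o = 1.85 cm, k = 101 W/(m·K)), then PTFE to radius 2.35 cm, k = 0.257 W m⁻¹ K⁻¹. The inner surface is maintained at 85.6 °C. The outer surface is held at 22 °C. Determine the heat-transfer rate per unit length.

Q' = 428 W/m

Resistance network (inner→outer):
  R'_brass = ln(0.0185/0.0148)/(2πk) = 0.2231/(2π·101) = 3.516×10^-4 m·K/W
  R'_PTFE = ln(0.0235/0.0185)/(2πk) = 0.2392/(2π·0.257) = 0.1482 m·K/W
ΣR = 3.516×10^-4 + 0.1482 = 0.1486 m·K/W
Q' = ΔT/ΣR = (85.6 °C − 22 °C)/0.1486 = 428 W/m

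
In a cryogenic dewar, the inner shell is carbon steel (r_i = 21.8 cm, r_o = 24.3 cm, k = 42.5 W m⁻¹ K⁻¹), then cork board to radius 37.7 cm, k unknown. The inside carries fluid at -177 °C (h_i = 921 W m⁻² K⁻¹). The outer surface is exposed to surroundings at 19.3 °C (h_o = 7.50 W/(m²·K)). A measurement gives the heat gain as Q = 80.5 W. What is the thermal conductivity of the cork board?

k = 0.0493 W/m·K

ΣR = ΔT/Q = |-177 − 19.3|/80.5 = 2.439 K/W
Known resistances:
  R_conv,in = 1/(4πr²h) = 1/(4π·0.218²·921) = 0.001818 K/W
  R_carbon steel = (1/0.218 − 1/0.243)/(4πk) = 0.4719/(4π·42.5) = 8.836×10^-4 K/W
  R_conv,out = 1/(4πr²h) = 1/(4π·0.377²·7.50) = 0.07465 K/W
R_cork board = ΣR − ΣR_known = 2.439 − 0.07735 = 2.362 K/W
(1/r₁−1/r₂)/(4πk) = 2.362 ⇒ k = 1.463/(4π·2.362) = 0.0493 W/m·K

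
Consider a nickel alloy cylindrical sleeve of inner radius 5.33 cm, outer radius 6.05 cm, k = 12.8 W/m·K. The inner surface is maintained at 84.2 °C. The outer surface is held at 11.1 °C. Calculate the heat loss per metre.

Q' = 2πk·ΔT/ln(r₂/r₁) = 2π × 12.8 × 73.1 / ln(0.0605/0.0533) = 46400 W/m

Q' = 46400 W/m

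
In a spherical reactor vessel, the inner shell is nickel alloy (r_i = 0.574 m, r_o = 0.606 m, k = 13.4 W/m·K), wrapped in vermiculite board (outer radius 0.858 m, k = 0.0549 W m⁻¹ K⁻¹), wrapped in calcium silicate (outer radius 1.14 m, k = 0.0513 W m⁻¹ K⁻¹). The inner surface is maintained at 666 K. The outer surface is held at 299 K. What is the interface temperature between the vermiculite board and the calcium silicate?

T = 442 K

Series thermal resistances, inner to outer:
  R_nickel alloy = (1/0.574 − 1/0.606)/(4πk) = 0.09200/(4π·13.4) = 5.463×10^-4 K/W
  R_vermiculite board = (1/0.606 − 1/0.858)/(4πk) = 0.4847/(4π·0.0549) = 0.7025 K/W
  R_calcium silicate = (1/0.858 − 1/1.14)/(4πk) = 0.2883/(4π·0.0513) = 0.4472 K/W
ΣR = 5.463×10^-4 + 0.7025 + 0.4472 = 1.150 K/W
Q = ΔT/ΣR = (666 K − 299 K)/1.150 = 319.1 W
From the inner boundary to the vermiculite board/calcium silicate interface, ΣR_partial = 0.7030 K/W.
T_interface = T_in − Q·ΣR_partial = 666 K − (319.1)(0.7030) = 442 K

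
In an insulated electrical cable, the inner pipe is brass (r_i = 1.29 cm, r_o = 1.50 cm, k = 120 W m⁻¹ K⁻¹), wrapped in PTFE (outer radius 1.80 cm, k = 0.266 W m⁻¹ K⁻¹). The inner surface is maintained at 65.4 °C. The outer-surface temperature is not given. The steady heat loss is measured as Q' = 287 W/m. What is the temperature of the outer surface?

Sum the resistances:
  R'_brass = ln(0.0150/0.0129)/(2πk) = 0.1508/(2π·120) = 2.000×10^-4 m·K/W
  R'_PTFE = ln(0.0180/0.0150)/(2πk) = 0.1823/(2π·0.266) = 0.1091 m·K/W
ΣR = 0.1093 m·K/W
ΔT = Q'·ΣR = 287 × 0.1093 = 31.37 K
Heat flows outward, so T_out = T_in − ΔT = 65.4 − 31.37 = 34.0 °C

T_out = 34.0 °C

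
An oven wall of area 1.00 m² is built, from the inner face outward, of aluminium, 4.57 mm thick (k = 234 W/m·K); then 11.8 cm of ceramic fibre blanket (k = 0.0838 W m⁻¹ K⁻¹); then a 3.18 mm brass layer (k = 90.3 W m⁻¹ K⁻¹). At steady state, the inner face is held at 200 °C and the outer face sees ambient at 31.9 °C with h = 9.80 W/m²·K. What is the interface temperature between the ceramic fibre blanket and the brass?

Series thermal resistances, inner to outer:
  R_aluminium = L/(kA) = 0.00457/(234·1.00) = 1.953×10^-5 K/W
  R_ceramic fibre blanket = L/(kA) = 0.118/(0.0838·1.00) = 1.408 K/W
  R_brass = L/(kA) = 0.00318/(90.3·1.00) = 3.522×10^-5 K/W
  R_conv,out = 1/(hA) = 1/(9.80·1.00) = 0.1020 K/W
ΣR = 1.953×10^-5 + 1.408 + 3.522×10^-5 + 0.1020 = 1.510 K/W
Q = ΔT/ΣR = (200 °C − 31.9 °C)/1.510 = 111.3 W
From the inner boundary to the ceramic fibre blanket/brass interface, ΣR_partial = 1.408 K/W.
T_interface = T_in − Q·ΣR_partial = 200 °C − (111.3)(1.408) = 43.3 °C

T = 43.3 °C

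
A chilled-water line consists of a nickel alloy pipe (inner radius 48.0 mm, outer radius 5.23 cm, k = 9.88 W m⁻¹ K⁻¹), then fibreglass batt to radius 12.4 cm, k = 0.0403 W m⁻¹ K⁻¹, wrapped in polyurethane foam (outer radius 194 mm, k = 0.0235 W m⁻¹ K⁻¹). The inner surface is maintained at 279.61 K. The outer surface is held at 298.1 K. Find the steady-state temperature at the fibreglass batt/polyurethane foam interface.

Series thermal resistances, inner to outer:
  R'_nickel alloy = ln(0.0523/0.0480)/(2πk) = 0.08580/(2π·9.88) = 0.001382 m·K/W
  R'_fibreglass batt = ln(0.124/0.0523)/(2πk) = 0.8633/(2π·0.0403) = 3.409 m·K/W
  R'_polyurethane foam = ln(0.194/0.124)/(2πk) = 0.4476/(2π·0.0235) = 3.031 m·K/W
ΣR = 0.001382 + 3.409 + 3.031 = 6.441 m·K/W
Q' = ΔT/ΣR = (279.61 K − 298.1 K)/6.441 = -2.871 W/m
From the inner boundary to the fibreglass batt/polyurethane foam interface, ΣR_partial = 3.410 m·K/W.
T_interface = T_in − Q'·ΣR_partial = 279.61 K − (-2.871)(3.410) = 289.4 K

T = 289.4 K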